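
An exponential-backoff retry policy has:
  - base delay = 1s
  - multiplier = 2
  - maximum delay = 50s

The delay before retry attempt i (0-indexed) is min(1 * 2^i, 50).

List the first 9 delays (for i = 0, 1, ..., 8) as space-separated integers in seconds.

Answer: 1 2 4 8 16 32 50 50 50

Derivation:
Computing each delay:
  i=0: min(1*2^0, 50) = 1
  i=1: min(1*2^1, 50) = 2
  i=2: min(1*2^2, 50) = 4
  i=3: min(1*2^3, 50) = 8
  i=4: min(1*2^4, 50) = 16
  i=5: min(1*2^5, 50) = 32
  i=6: min(1*2^6, 50) = 50
  i=7: min(1*2^7, 50) = 50
  i=8: min(1*2^8, 50) = 50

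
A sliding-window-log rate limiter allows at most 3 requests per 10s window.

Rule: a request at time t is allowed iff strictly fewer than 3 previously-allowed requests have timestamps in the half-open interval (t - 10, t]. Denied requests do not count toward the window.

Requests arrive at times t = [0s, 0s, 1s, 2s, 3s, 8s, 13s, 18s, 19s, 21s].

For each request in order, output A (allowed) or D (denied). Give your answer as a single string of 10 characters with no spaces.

Answer: AAADDDAAAD

Derivation:
Tracking allowed requests in the window:
  req#1 t=0s: ALLOW
  req#2 t=0s: ALLOW
  req#3 t=1s: ALLOW
  req#4 t=2s: DENY
  req#5 t=3s: DENY
  req#6 t=8s: DENY
  req#7 t=13s: ALLOW
  req#8 t=18s: ALLOW
  req#9 t=19s: ALLOW
  req#10 t=21s: DENY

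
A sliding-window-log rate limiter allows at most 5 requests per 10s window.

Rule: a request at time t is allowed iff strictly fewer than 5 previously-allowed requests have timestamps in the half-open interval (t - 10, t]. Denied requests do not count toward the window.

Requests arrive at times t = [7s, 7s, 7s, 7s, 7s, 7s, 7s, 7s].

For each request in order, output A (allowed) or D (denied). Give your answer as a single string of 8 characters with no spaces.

Answer: AAAAADDD

Derivation:
Tracking allowed requests in the window:
  req#1 t=7s: ALLOW
  req#2 t=7s: ALLOW
  req#3 t=7s: ALLOW
  req#4 t=7s: ALLOW
  req#5 t=7s: ALLOW
  req#6 t=7s: DENY
  req#7 t=7s: DENY
  req#8 t=7s: DENY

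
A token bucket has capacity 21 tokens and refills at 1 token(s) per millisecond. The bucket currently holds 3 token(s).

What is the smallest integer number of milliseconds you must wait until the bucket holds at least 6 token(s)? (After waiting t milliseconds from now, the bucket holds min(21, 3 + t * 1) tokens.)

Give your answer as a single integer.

Need 3 + t * 1 >= 6, so t >= 3/1.
Smallest integer t = ceil(3/1) = 3.

Answer: 3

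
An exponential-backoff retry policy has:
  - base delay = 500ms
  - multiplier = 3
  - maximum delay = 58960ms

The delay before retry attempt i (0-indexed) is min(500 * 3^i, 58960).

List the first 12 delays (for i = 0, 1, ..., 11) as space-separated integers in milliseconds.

Computing each delay:
  i=0: min(500*3^0, 58960) = 500
  i=1: min(500*3^1, 58960) = 1500
  i=2: min(500*3^2, 58960) = 4500
  i=3: min(500*3^3, 58960) = 13500
  i=4: min(500*3^4, 58960) = 40500
  i=5: min(500*3^5, 58960) = 58960
  i=6: min(500*3^6, 58960) = 58960
  i=7: min(500*3^7, 58960) = 58960
  i=8: min(500*3^8, 58960) = 58960
  i=9: min(500*3^9, 58960) = 58960
  i=10: min(500*3^10, 58960) = 58960
  i=11: min(500*3^11, 58960) = 58960

Answer: 500 1500 4500 13500 40500 58960 58960 58960 58960 58960 58960 58960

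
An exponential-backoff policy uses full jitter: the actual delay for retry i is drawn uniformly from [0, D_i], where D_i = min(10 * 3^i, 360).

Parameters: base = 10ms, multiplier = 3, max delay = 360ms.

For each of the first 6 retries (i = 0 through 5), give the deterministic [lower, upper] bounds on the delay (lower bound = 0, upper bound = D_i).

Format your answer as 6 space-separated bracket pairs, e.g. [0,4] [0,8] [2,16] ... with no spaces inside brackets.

Computing bounds per retry:
  i=0: D_i=min(10*3^0,360)=10, bounds=[0,10]
  i=1: D_i=min(10*3^1,360)=30, bounds=[0,30]
  i=2: D_i=min(10*3^2,360)=90, bounds=[0,90]
  i=3: D_i=min(10*3^3,360)=270, bounds=[0,270]
  i=4: D_i=min(10*3^4,360)=360, bounds=[0,360]
  i=5: D_i=min(10*3^5,360)=360, bounds=[0,360]

Answer: [0,10] [0,30] [0,90] [0,270] [0,360] [0,360]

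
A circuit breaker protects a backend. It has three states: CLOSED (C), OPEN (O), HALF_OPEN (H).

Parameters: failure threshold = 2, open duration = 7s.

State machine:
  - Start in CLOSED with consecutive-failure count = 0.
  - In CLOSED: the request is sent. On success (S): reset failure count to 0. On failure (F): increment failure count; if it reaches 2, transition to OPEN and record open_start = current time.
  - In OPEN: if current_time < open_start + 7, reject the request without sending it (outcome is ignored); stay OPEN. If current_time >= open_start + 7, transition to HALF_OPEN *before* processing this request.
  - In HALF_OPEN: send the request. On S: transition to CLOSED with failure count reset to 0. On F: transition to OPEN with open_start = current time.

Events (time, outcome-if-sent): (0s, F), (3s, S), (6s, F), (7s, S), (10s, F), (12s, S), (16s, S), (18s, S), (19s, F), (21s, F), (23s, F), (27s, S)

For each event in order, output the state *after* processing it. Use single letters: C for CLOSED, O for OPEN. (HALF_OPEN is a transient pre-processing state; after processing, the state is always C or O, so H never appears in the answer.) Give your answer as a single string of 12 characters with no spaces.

State after each event:
  event#1 t=0s outcome=F: state=CLOSED
  event#2 t=3s outcome=S: state=CLOSED
  event#3 t=6s outcome=F: state=CLOSED
  event#4 t=7s outcome=S: state=CLOSED
  event#5 t=10s outcome=F: state=CLOSED
  event#6 t=12s outcome=S: state=CLOSED
  event#7 t=16s outcome=S: state=CLOSED
  event#8 t=18s outcome=S: state=CLOSED
  event#9 t=19s outcome=F: state=CLOSED
  event#10 t=21s outcome=F: state=OPEN
  event#11 t=23s outcome=F: state=OPEN
  event#12 t=27s outcome=S: state=OPEN

Answer: CCCCCCCCCOOO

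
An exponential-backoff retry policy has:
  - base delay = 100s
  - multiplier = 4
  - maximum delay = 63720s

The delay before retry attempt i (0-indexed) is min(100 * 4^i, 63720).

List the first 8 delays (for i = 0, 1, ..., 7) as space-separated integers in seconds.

Answer: 100 400 1600 6400 25600 63720 63720 63720

Derivation:
Computing each delay:
  i=0: min(100*4^0, 63720) = 100
  i=1: min(100*4^1, 63720) = 400
  i=2: min(100*4^2, 63720) = 1600
  i=3: min(100*4^3, 63720) = 6400
  i=4: min(100*4^4, 63720) = 25600
  i=5: min(100*4^5, 63720) = 63720
  i=6: min(100*4^6, 63720) = 63720
  i=7: min(100*4^7, 63720) = 63720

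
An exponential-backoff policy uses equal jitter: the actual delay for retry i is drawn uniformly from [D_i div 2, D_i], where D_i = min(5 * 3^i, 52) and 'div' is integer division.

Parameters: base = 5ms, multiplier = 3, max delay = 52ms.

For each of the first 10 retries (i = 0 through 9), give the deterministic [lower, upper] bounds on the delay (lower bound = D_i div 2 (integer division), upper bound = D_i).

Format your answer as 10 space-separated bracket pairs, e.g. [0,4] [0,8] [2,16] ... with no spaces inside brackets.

Computing bounds per retry:
  i=0: D_i=min(5*3^0,52)=5, bounds=[2,5]
  i=1: D_i=min(5*3^1,52)=15, bounds=[7,15]
  i=2: D_i=min(5*3^2,52)=45, bounds=[22,45]
  i=3: D_i=min(5*3^3,52)=52, bounds=[26,52]
  i=4: D_i=min(5*3^4,52)=52, bounds=[26,52]
  i=5: D_i=min(5*3^5,52)=52, bounds=[26,52]
  i=6: D_i=min(5*3^6,52)=52, bounds=[26,52]
  i=7: D_i=min(5*3^7,52)=52, bounds=[26,52]
  i=8: D_i=min(5*3^8,52)=52, bounds=[26,52]
  i=9: D_i=min(5*3^9,52)=52, bounds=[26,52]

Answer: [2,5] [7,15] [22,45] [26,52] [26,52] [26,52] [26,52] [26,52] [26,52] [26,52]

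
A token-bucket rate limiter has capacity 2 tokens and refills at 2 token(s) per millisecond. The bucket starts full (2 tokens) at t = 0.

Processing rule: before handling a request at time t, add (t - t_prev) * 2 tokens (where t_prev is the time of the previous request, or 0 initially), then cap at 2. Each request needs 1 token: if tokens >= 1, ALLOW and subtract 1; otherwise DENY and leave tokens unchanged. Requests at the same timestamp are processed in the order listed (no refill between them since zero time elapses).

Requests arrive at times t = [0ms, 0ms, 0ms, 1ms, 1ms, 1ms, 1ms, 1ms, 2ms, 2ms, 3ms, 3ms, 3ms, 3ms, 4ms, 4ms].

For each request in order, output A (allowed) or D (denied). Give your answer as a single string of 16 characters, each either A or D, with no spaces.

Simulating step by step:
  req#1 t=0ms: ALLOW
  req#2 t=0ms: ALLOW
  req#3 t=0ms: DENY
  req#4 t=1ms: ALLOW
  req#5 t=1ms: ALLOW
  req#6 t=1ms: DENY
  req#7 t=1ms: DENY
  req#8 t=1ms: DENY
  req#9 t=2ms: ALLOW
  req#10 t=2ms: ALLOW
  req#11 t=3ms: ALLOW
  req#12 t=3ms: ALLOW
  req#13 t=3ms: DENY
  req#14 t=3ms: DENY
  req#15 t=4ms: ALLOW
  req#16 t=4ms: ALLOW

Answer: AADAADDDAAAADDAA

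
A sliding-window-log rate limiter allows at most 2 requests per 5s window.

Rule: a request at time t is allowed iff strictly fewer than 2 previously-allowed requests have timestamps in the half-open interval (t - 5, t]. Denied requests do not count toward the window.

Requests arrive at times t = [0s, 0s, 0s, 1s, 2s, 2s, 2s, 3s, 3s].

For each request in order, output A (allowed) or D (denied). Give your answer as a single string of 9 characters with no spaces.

Answer: AADDDDDDD

Derivation:
Tracking allowed requests in the window:
  req#1 t=0s: ALLOW
  req#2 t=0s: ALLOW
  req#3 t=0s: DENY
  req#4 t=1s: DENY
  req#5 t=2s: DENY
  req#6 t=2s: DENY
  req#7 t=2s: DENY
  req#8 t=3s: DENY
  req#9 t=3s: DENY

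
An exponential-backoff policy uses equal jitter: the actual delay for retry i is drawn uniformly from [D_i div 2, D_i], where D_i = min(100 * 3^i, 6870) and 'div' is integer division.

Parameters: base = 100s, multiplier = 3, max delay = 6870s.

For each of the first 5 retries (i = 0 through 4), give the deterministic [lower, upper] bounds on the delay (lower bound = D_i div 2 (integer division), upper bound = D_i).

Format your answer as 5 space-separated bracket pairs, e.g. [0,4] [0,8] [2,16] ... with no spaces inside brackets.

Answer: [50,100] [150,300] [450,900] [1350,2700] [3435,6870]

Derivation:
Computing bounds per retry:
  i=0: D_i=min(100*3^0,6870)=100, bounds=[50,100]
  i=1: D_i=min(100*3^1,6870)=300, bounds=[150,300]
  i=2: D_i=min(100*3^2,6870)=900, bounds=[450,900]
  i=3: D_i=min(100*3^3,6870)=2700, bounds=[1350,2700]
  i=4: D_i=min(100*3^4,6870)=6870, bounds=[3435,6870]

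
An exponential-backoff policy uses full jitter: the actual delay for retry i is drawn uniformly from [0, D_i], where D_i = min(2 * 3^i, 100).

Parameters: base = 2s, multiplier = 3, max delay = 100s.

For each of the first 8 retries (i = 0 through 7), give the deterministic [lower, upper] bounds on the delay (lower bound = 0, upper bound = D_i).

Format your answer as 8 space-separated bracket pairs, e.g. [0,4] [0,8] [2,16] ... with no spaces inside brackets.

Answer: [0,2] [0,6] [0,18] [0,54] [0,100] [0,100] [0,100] [0,100]

Derivation:
Computing bounds per retry:
  i=0: D_i=min(2*3^0,100)=2, bounds=[0,2]
  i=1: D_i=min(2*3^1,100)=6, bounds=[0,6]
  i=2: D_i=min(2*3^2,100)=18, bounds=[0,18]
  i=3: D_i=min(2*3^3,100)=54, bounds=[0,54]
  i=4: D_i=min(2*3^4,100)=100, bounds=[0,100]
  i=5: D_i=min(2*3^5,100)=100, bounds=[0,100]
  i=6: D_i=min(2*3^6,100)=100, bounds=[0,100]
  i=7: D_i=min(2*3^7,100)=100, bounds=[0,100]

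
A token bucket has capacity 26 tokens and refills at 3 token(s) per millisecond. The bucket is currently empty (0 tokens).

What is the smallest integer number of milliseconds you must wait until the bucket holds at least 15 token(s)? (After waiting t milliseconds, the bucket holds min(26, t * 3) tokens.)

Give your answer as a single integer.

Need t * 3 >= 15, so t >= 15/3.
Smallest integer t = ceil(15/3) = 5.

Answer: 5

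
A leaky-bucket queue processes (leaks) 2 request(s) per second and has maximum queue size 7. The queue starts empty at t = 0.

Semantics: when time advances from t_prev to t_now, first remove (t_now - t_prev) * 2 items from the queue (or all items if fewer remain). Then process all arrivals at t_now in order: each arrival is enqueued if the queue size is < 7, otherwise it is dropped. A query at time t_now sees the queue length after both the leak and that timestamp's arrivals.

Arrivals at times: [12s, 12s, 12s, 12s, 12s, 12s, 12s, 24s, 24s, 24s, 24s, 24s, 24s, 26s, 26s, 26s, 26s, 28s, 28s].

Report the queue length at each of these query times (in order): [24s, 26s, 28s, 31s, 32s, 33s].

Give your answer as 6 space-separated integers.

Answer: 6 6 4 0 0 0

Derivation:
Queue lengths at query times:
  query t=24s: backlog = 6
  query t=26s: backlog = 6
  query t=28s: backlog = 4
  query t=31s: backlog = 0
  query t=32s: backlog = 0
  query t=33s: backlog = 0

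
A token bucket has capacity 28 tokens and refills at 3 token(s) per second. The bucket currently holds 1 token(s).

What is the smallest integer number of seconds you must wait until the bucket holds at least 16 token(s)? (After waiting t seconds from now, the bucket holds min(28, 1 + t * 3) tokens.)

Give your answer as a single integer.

Answer: 5

Derivation:
Need 1 + t * 3 >= 16, so t >= 15/3.
Smallest integer t = ceil(15/3) = 5.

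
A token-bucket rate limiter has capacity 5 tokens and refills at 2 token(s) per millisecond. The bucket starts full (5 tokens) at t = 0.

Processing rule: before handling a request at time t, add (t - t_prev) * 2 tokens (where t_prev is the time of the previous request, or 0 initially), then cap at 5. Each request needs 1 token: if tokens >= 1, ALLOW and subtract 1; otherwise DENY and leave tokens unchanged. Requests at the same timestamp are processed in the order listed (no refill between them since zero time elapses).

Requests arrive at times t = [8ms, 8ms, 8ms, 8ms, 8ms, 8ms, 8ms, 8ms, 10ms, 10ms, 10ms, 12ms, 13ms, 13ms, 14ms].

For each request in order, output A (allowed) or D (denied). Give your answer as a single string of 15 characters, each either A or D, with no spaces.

Answer: AAAAADDDAAAAAAA

Derivation:
Simulating step by step:
  req#1 t=8ms: ALLOW
  req#2 t=8ms: ALLOW
  req#3 t=8ms: ALLOW
  req#4 t=8ms: ALLOW
  req#5 t=8ms: ALLOW
  req#6 t=8ms: DENY
  req#7 t=8ms: DENY
  req#8 t=8ms: DENY
  req#9 t=10ms: ALLOW
  req#10 t=10ms: ALLOW
  req#11 t=10ms: ALLOW
  req#12 t=12ms: ALLOW
  req#13 t=13ms: ALLOW
  req#14 t=13ms: ALLOW
  req#15 t=14ms: ALLOW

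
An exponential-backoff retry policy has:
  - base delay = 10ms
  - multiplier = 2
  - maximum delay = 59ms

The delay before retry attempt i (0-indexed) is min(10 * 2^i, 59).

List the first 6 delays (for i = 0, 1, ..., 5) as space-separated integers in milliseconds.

Computing each delay:
  i=0: min(10*2^0, 59) = 10
  i=1: min(10*2^1, 59) = 20
  i=2: min(10*2^2, 59) = 40
  i=3: min(10*2^3, 59) = 59
  i=4: min(10*2^4, 59) = 59
  i=5: min(10*2^5, 59) = 59

Answer: 10 20 40 59 59 59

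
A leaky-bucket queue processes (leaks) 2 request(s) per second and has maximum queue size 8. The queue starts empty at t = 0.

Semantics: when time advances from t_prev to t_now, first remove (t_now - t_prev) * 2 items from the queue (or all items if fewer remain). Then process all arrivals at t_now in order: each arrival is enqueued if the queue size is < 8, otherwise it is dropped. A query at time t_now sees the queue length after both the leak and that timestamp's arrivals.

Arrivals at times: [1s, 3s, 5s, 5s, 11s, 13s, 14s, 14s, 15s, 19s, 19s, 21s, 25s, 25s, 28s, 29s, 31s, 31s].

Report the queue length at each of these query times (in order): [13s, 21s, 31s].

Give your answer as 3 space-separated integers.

Answer: 1 1 2

Derivation:
Queue lengths at query times:
  query t=13s: backlog = 1
  query t=21s: backlog = 1
  query t=31s: backlog = 2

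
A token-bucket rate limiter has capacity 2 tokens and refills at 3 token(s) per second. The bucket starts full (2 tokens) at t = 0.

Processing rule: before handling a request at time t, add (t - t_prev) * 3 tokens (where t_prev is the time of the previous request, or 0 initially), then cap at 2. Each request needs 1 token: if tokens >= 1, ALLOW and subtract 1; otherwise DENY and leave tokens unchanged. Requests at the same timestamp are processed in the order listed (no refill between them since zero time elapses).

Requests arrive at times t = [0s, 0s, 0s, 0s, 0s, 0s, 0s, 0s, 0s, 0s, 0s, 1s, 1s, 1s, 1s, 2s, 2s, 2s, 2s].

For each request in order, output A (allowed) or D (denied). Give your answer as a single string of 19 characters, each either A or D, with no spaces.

Answer: AADDDDDDDDDAADDAADD

Derivation:
Simulating step by step:
  req#1 t=0s: ALLOW
  req#2 t=0s: ALLOW
  req#3 t=0s: DENY
  req#4 t=0s: DENY
  req#5 t=0s: DENY
  req#6 t=0s: DENY
  req#7 t=0s: DENY
  req#8 t=0s: DENY
  req#9 t=0s: DENY
  req#10 t=0s: DENY
  req#11 t=0s: DENY
  req#12 t=1s: ALLOW
  req#13 t=1s: ALLOW
  req#14 t=1s: DENY
  req#15 t=1s: DENY
  req#16 t=2s: ALLOW
  req#17 t=2s: ALLOW
  req#18 t=2s: DENY
  req#19 t=2s: DENY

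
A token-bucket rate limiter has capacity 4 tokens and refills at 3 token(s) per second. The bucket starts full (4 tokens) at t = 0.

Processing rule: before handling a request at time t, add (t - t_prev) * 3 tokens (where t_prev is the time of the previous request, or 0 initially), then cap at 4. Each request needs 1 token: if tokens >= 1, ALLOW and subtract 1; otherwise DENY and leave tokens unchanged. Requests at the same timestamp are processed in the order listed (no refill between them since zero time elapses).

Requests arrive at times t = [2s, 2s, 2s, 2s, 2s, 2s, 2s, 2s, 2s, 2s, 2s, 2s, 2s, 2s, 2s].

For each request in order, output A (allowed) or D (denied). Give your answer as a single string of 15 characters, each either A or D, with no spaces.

Simulating step by step:
  req#1 t=2s: ALLOW
  req#2 t=2s: ALLOW
  req#3 t=2s: ALLOW
  req#4 t=2s: ALLOW
  req#5 t=2s: DENY
  req#6 t=2s: DENY
  req#7 t=2s: DENY
  req#8 t=2s: DENY
  req#9 t=2s: DENY
  req#10 t=2s: DENY
  req#11 t=2s: DENY
  req#12 t=2s: DENY
  req#13 t=2s: DENY
  req#14 t=2s: DENY
  req#15 t=2s: DENY

Answer: AAAADDDDDDDDDDD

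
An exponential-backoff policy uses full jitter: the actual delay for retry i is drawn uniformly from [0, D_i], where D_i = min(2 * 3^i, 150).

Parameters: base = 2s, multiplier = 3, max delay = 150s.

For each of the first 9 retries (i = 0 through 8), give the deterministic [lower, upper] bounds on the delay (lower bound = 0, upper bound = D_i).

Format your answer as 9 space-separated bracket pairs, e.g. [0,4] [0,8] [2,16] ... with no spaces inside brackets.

Answer: [0,2] [0,6] [0,18] [0,54] [0,150] [0,150] [0,150] [0,150] [0,150]

Derivation:
Computing bounds per retry:
  i=0: D_i=min(2*3^0,150)=2, bounds=[0,2]
  i=1: D_i=min(2*3^1,150)=6, bounds=[0,6]
  i=2: D_i=min(2*3^2,150)=18, bounds=[0,18]
  i=3: D_i=min(2*3^3,150)=54, bounds=[0,54]
  i=4: D_i=min(2*3^4,150)=150, bounds=[0,150]
  i=5: D_i=min(2*3^5,150)=150, bounds=[0,150]
  i=6: D_i=min(2*3^6,150)=150, bounds=[0,150]
  i=7: D_i=min(2*3^7,150)=150, bounds=[0,150]
  i=8: D_i=min(2*3^8,150)=150, bounds=[0,150]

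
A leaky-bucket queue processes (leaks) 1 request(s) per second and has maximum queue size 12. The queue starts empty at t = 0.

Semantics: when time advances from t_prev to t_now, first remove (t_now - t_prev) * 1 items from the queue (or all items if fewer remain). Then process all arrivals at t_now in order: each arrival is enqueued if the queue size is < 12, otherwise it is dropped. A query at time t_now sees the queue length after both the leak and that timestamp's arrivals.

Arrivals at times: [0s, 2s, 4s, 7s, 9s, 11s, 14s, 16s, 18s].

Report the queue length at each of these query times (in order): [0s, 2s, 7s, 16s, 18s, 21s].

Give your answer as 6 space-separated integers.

Answer: 1 1 1 1 1 0

Derivation:
Queue lengths at query times:
  query t=0s: backlog = 1
  query t=2s: backlog = 1
  query t=7s: backlog = 1
  query t=16s: backlog = 1
  query t=18s: backlog = 1
  query t=21s: backlog = 0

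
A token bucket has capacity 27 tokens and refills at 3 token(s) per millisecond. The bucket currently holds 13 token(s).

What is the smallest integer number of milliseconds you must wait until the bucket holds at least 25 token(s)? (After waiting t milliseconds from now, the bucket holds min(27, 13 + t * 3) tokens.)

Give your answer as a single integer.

Answer: 4

Derivation:
Need 13 + t * 3 >= 25, so t >= 12/3.
Smallest integer t = ceil(12/3) = 4.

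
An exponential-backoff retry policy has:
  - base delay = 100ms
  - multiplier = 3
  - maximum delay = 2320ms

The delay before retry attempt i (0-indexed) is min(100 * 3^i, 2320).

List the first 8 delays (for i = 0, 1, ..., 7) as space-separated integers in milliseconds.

Computing each delay:
  i=0: min(100*3^0, 2320) = 100
  i=1: min(100*3^1, 2320) = 300
  i=2: min(100*3^2, 2320) = 900
  i=3: min(100*3^3, 2320) = 2320
  i=4: min(100*3^4, 2320) = 2320
  i=5: min(100*3^5, 2320) = 2320
  i=6: min(100*3^6, 2320) = 2320
  i=7: min(100*3^7, 2320) = 2320

Answer: 100 300 900 2320 2320 2320 2320 2320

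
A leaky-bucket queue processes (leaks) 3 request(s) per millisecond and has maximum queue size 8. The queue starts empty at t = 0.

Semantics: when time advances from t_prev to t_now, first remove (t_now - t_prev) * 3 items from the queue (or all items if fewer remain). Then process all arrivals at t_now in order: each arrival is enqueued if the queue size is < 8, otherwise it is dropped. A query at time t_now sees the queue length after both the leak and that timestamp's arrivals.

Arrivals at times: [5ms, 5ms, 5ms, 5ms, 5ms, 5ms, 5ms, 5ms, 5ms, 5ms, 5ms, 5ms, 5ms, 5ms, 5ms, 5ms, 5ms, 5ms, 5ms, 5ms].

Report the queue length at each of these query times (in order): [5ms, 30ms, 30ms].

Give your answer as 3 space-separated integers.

Queue lengths at query times:
  query t=5ms: backlog = 8
  query t=30ms: backlog = 0
  query t=30ms: backlog = 0

Answer: 8 0 0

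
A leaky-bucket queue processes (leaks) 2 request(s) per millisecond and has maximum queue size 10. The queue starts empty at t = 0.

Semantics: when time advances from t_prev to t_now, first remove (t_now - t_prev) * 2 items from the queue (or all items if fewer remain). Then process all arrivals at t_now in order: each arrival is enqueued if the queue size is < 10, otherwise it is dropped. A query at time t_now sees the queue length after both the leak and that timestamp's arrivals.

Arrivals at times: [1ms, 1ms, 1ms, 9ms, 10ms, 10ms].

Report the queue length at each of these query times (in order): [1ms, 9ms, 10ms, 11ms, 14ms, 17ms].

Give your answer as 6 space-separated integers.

Answer: 3 1 2 0 0 0

Derivation:
Queue lengths at query times:
  query t=1ms: backlog = 3
  query t=9ms: backlog = 1
  query t=10ms: backlog = 2
  query t=11ms: backlog = 0
  query t=14ms: backlog = 0
  query t=17ms: backlog = 0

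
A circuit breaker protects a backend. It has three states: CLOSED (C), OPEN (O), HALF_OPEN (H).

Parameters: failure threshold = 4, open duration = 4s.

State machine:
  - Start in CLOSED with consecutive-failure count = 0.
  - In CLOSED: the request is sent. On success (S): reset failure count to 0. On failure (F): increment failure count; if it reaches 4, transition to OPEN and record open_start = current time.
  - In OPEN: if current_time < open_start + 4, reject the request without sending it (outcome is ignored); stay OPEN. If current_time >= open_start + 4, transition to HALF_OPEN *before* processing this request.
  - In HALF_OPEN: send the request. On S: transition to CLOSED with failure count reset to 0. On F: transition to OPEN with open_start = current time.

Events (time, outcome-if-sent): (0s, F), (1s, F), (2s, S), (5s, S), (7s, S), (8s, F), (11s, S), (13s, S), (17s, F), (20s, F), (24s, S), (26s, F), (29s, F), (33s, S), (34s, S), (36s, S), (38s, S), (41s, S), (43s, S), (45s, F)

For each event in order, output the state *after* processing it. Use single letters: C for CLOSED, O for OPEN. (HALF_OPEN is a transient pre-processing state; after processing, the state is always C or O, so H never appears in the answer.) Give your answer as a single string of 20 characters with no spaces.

Answer: CCCCCCCCCCCCCCCCCCCC

Derivation:
State after each event:
  event#1 t=0s outcome=F: state=CLOSED
  event#2 t=1s outcome=F: state=CLOSED
  event#3 t=2s outcome=S: state=CLOSED
  event#4 t=5s outcome=S: state=CLOSED
  event#5 t=7s outcome=S: state=CLOSED
  event#6 t=8s outcome=F: state=CLOSED
  event#7 t=11s outcome=S: state=CLOSED
  event#8 t=13s outcome=S: state=CLOSED
  event#9 t=17s outcome=F: state=CLOSED
  event#10 t=20s outcome=F: state=CLOSED
  event#11 t=24s outcome=S: state=CLOSED
  event#12 t=26s outcome=F: state=CLOSED
  event#13 t=29s outcome=F: state=CLOSED
  event#14 t=33s outcome=S: state=CLOSED
  event#15 t=34s outcome=S: state=CLOSED
  event#16 t=36s outcome=S: state=CLOSED
  event#17 t=38s outcome=S: state=CLOSED
  event#18 t=41s outcome=S: state=CLOSED
  event#19 t=43s outcome=S: state=CLOSED
  event#20 t=45s outcome=F: state=CLOSED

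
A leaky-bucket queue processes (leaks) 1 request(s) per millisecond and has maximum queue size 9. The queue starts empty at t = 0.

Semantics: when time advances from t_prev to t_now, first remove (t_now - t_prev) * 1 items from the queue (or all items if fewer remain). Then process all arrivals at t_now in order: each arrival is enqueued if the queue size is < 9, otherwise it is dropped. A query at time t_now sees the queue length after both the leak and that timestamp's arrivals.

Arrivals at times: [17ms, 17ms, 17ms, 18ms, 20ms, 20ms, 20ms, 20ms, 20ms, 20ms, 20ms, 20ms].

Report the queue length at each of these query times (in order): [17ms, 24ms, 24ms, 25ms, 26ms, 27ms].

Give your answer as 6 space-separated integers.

Answer: 3 5 5 4 3 2

Derivation:
Queue lengths at query times:
  query t=17ms: backlog = 3
  query t=24ms: backlog = 5
  query t=24ms: backlog = 5
  query t=25ms: backlog = 4
  query t=26ms: backlog = 3
  query t=27ms: backlog = 2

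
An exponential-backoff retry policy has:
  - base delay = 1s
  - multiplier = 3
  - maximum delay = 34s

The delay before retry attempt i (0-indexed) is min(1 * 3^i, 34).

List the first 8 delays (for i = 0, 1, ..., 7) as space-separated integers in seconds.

Computing each delay:
  i=0: min(1*3^0, 34) = 1
  i=1: min(1*3^1, 34) = 3
  i=2: min(1*3^2, 34) = 9
  i=3: min(1*3^3, 34) = 27
  i=4: min(1*3^4, 34) = 34
  i=5: min(1*3^5, 34) = 34
  i=6: min(1*3^6, 34) = 34
  i=7: min(1*3^7, 34) = 34

Answer: 1 3 9 27 34 34 34 34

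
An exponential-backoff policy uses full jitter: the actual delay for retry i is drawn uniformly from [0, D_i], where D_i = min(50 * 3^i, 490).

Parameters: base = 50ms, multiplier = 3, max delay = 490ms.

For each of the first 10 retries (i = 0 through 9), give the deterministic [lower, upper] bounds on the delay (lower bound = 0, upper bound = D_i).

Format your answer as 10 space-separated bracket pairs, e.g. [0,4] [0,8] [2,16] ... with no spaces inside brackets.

Computing bounds per retry:
  i=0: D_i=min(50*3^0,490)=50, bounds=[0,50]
  i=1: D_i=min(50*3^1,490)=150, bounds=[0,150]
  i=2: D_i=min(50*3^2,490)=450, bounds=[0,450]
  i=3: D_i=min(50*3^3,490)=490, bounds=[0,490]
  i=4: D_i=min(50*3^4,490)=490, bounds=[0,490]
  i=5: D_i=min(50*3^5,490)=490, bounds=[0,490]
  i=6: D_i=min(50*3^6,490)=490, bounds=[0,490]
  i=7: D_i=min(50*3^7,490)=490, bounds=[0,490]
  i=8: D_i=min(50*3^8,490)=490, bounds=[0,490]
  i=9: D_i=min(50*3^9,490)=490, bounds=[0,490]

Answer: [0,50] [0,150] [0,450] [0,490] [0,490] [0,490] [0,490] [0,490] [0,490] [0,490]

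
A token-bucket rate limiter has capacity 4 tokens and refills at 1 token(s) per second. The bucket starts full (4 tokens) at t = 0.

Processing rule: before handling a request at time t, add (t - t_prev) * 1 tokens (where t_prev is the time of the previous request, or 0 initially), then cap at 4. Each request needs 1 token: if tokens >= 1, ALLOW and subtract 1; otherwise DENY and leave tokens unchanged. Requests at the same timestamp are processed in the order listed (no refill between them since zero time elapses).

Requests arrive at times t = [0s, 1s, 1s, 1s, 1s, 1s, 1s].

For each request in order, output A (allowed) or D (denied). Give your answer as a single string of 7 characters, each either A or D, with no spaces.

Simulating step by step:
  req#1 t=0s: ALLOW
  req#2 t=1s: ALLOW
  req#3 t=1s: ALLOW
  req#4 t=1s: ALLOW
  req#5 t=1s: ALLOW
  req#6 t=1s: DENY
  req#7 t=1s: DENY

Answer: AAAAADD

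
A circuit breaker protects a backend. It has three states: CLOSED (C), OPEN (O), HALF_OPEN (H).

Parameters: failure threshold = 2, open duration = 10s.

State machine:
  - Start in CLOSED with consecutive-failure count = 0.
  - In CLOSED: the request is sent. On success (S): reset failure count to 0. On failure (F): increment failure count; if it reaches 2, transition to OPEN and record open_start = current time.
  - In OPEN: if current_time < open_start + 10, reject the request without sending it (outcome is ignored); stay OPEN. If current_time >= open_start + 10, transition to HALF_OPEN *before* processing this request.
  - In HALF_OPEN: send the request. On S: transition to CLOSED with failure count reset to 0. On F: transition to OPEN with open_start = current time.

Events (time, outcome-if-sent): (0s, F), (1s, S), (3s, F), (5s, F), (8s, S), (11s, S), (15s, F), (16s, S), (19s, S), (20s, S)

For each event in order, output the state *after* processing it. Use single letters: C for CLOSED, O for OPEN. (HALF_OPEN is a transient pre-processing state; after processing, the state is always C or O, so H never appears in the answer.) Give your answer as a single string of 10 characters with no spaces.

Answer: CCCOOOOOOO

Derivation:
State after each event:
  event#1 t=0s outcome=F: state=CLOSED
  event#2 t=1s outcome=S: state=CLOSED
  event#3 t=3s outcome=F: state=CLOSED
  event#4 t=5s outcome=F: state=OPEN
  event#5 t=8s outcome=S: state=OPEN
  event#6 t=11s outcome=S: state=OPEN
  event#7 t=15s outcome=F: state=OPEN
  event#8 t=16s outcome=S: state=OPEN
  event#9 t=19s outcome=S: state=OPEN
  event#10 t=20s outcome=S: state=OPEN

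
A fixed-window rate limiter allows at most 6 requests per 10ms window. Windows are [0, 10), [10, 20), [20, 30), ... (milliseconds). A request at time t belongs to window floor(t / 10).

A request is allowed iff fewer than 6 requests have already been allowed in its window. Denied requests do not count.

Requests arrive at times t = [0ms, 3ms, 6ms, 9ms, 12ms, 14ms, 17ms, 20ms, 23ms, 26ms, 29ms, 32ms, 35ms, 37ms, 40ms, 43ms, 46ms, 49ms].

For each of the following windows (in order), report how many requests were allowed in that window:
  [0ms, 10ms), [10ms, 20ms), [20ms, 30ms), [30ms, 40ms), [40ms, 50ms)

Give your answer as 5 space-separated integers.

Processing requests:
  req#1 t=0ms (window 0): ALLOW
  req#2 t=3ms (window 0): ALLOW
  req#3 t=6ms (window 0): ALLOW
  req#4 t=9ms (window 0): ALLOW
  req#5 t=12ms (window 1): ALLOW
  req#6 t=14ms (window 1): ALLOW
  req#7 t=17ms (window 1): ALLOW
  req#8 t=20ms (window 2): ALLOW
  req#9 t=23ms (window 2): ALLOW
  req#10 t=26ms (window 2): ALLOW
  req#11 t=29ms (window 2): ALLOW
  req#12 t=32ms (window 3): ALLOW
  req#13 t=35ms (window 3): ALLOW
  req#14 t=37ms (window 3): ALLOW
  req#15 t=40ms (window 4): ALLOW
  req#16 t=43ms (window 4): ALLOW
  req#17 t=46ms (window 4): ALLOW
  req#18 t=49ms (window 4): ALLOW

Allowed counts by window: 4 3 4 3 4

Answer: 4 3 4 3 4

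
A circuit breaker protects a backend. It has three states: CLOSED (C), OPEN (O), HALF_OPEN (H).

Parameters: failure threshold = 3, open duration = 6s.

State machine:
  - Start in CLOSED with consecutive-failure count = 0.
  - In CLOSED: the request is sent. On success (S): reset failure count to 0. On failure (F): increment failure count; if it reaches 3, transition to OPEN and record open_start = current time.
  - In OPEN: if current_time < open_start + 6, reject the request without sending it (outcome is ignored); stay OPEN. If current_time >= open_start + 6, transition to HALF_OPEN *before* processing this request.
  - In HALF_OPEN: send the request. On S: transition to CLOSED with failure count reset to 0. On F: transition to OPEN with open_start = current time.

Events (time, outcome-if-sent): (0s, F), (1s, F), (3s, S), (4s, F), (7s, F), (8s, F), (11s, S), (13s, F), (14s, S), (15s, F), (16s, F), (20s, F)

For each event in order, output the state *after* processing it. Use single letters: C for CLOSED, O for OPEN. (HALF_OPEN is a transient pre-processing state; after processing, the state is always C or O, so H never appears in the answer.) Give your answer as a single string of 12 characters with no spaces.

State after each event:
  event#1 t=0s outcome=F: state=CLOSED
  event#2 t=1s outcome=F: state=CLOSED
  event#3 t=3s outcome=S: state=CLOSED
  event#4 t=4s outcome=F: state=CLOSED
  event#5 t=7s outcome=F: state=CLOSED
  event#6 t=8s outcome=F: state=OPEN
  event#7 t=11s outcome=S: state=OPEN
  event#8 t=13s outcome=F: state=OPEN
  event#9 t=14s outcome=S: state=CLOSED
  event#10 t=15s outcome=F: state=CLOSED
  event#11 t=16s outcome=F: state=CLOSED
  event#12 t=20s outcome=F: state=OPEN

Answer: CCCCCOOOCCCO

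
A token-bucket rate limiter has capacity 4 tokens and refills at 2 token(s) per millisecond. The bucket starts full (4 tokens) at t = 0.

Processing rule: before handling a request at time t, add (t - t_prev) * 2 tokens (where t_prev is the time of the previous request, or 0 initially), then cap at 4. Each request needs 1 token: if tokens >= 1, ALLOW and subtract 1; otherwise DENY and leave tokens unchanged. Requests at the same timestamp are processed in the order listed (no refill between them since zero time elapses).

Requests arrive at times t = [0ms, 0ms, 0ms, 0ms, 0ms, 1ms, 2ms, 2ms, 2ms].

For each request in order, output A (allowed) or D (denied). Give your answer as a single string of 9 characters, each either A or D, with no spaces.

Simulating step by step:
  req#1 t=0ms: ALLOW
  req#2 t=0ms: ALLOW
  req#3 t=0ms: ALLOW
  req#4 t=0ms: ALLOW
  req#5 t=0ms: DENY
  req#6 t=1ms: ALLOW
  req#7 t=2ms: ALLOW
  req#8 t=2ms: ALLOW
  req#9 t=2ms: ALLOW

Answer: AAAADAAAA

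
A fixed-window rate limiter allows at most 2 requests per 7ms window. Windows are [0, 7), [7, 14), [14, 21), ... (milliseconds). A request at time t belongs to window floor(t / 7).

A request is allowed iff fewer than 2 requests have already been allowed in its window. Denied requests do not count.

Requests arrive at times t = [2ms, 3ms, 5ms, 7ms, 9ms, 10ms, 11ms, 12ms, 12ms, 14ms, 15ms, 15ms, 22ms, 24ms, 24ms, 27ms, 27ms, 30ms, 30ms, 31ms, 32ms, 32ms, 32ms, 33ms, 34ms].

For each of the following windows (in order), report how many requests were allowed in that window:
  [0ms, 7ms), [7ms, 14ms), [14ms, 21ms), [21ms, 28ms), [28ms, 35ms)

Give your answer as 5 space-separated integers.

Processing requests:
  req#1 t=2ms (window 0): ALLOW
  req#2 t=3ms (window 0): ALLOW
  req#3 t=5ms (window 0): DENY
  req#4 t=7ms (window 1): ALLOW
  req#5 t=9ms (window 1): ALLOW
  req#6 t=10ms (window 1): DENY
  req#7 t=11ms (window 1): DENY
  req#8 t=12ms (window 1): DENY
  req#9 t=12ms (window 1): DENY
  req#10 t=14ms (window 2): ALLOW
  req#11 t=15ms (window 2): ALLOW
  req#12 t=15ms (window 2): DENY
  req#13 t=22ms (window 3): ALLOW
  req#14 t=24ms (window 3): ALLOW
  req#15 t=24ms (window 3): DENY
  req#16 t=27ms (window 3): DENY
  req#17 t=27ms (window 3): DENY
  req#18 t=30ms (window 4): ALLOW
  req#19 t=30ms (window 4): ALLOW
  req#20 t=31ms (window 4): DENY
  req#21 t=32ms (window 4): DENY
  req#22 t=32ms (window 4): DENY
  req#23 t=32ms (window 4): DENY
  req#24 t=33ms (window 4): DENY
  req#25 t=34ms (window 4): DENY

Allowed counts by window: 2 2 2 2 2

Answer: 2 2 2 2 2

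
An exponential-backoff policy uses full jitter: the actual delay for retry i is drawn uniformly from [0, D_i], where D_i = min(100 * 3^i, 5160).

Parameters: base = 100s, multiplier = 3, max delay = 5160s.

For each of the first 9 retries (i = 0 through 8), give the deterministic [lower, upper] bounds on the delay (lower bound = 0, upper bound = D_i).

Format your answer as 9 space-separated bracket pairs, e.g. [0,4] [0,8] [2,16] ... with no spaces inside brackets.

Computing bounds per retry:
  i=0: D_i=min(100*3^0,5160)=100, bounds=[0,100]
  i=1: D_i=min(100*3^1,5160)=300, bounds=[0,300]
  i=2: D_i=min(100*3^2,5160)=900, bounds=[0,900]
  i=3: D_i=min(100*3^3,5160)=2700, bounds=[0,2700]
  i=4: D_i=min(100*3^4,5160)=5160, bounds=[0,5160]
  i=5: D_i=min(100*3^5,5160)=5160, bounds=[0,5160]
  i=6: D_i=min(100*3^6,5160)=5160, bounds=[0,5160]
  i=7: D_i=min(100*3^7,5160)=5160, bounds=[0,5160]
  i=8: D_i=min(100*3^8,5160)=5160, bounds=[0,5160]

Answer: [0,100] [0,300] [0,900] [0,2700] [0,5160] [0,5160] [0,5160] [0,5160] [0,5160]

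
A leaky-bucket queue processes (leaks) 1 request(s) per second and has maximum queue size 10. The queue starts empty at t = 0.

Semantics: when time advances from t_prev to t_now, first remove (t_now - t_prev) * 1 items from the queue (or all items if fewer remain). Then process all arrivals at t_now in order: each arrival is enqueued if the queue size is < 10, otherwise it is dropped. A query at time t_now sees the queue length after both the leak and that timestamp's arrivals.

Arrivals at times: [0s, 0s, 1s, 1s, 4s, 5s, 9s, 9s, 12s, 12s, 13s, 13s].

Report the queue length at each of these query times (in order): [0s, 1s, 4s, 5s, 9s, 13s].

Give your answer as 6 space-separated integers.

Queue lengths at query times:
  query t=0s: backlog = 2
  query t=1s: backlog = 3
  query t=4s: backlog = 1
  query t=5s: backlog = 1
  query t=9s: backlog = 2
  query t=13s: backlog = 3

Answer: 2 3 1 1 2 3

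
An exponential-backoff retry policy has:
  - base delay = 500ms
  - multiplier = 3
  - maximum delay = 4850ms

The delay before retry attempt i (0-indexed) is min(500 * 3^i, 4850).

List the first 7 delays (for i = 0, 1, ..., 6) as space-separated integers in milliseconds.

Computing each delay:
  i=0: min(500*3^0, 4850) = 500
  i=1: min(500*3^1, 4850) = 1500
  i=2: min(500*3^2, 4850) = 4500
  i=3: min(500*3^3, 4850) = 4850
  i=4: min(500*3^4, 4850) = 4850
  i=5: min(500*3^5, 4850) = 4850
  i=6: min(500*3^6, 4850) = 4850

Answer: 500 1500 4500 4850 4850 4850 4850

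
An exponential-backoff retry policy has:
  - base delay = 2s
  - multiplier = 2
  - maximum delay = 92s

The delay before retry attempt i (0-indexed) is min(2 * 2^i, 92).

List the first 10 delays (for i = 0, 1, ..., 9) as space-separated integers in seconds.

Computing each delay:
  i=0: min(2*2^0, 92) = 2
  i=1: min(2*2^1, 92) = 4
  i=2: min(2*2^2, 92) = 8
  i=3: min(2*2^3, 92) = 16
  i=4: min(2*2^4, 92) = 32
  i=5: min(2*2^5, 92) = 64
  i=6: min(2*2^6, 92) = 92
  i=7: min(2*2^7, 92) = 92
  i=8: min(2*2^8, 92) = 92
  i=9: min(2*2^9, 92) = 92

Answer: 2 4 8 16 32 64 92 92 92 92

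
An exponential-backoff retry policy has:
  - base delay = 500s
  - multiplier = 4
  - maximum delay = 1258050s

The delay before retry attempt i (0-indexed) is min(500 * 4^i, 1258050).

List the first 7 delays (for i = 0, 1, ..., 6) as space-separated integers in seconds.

Answer: 500 2000 8000 32000 128000 512000 1258050

Derivation:
Computing each delay:
  i=0: min(500*4^0, 1258050) = 500
  i=1: min(500*4^1, 1258050) = 2000
  i=2: min(500*4^2, 1258050) = 8000
  i=3: min(500*4^3, 1258050) = 32000
  i=4: min(500*4^4, 1258050) = 128000
  i=5: min(500*4^5, 1258050) = 512000
  i=6: min(500*4^6, 1258050) = 1258050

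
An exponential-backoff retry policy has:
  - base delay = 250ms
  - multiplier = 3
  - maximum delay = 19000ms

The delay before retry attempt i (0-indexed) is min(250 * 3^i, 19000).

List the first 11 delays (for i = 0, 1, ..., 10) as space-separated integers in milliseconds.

Computing each delay:
  i=0: min(250*3^0, 19000) = 250
  i=1: min(250*3^1, 19000) = 750
  i=2: min(250*3^2, 19000) = 2250
  i=3: min(250*3^3, 19000) = 6750
  i=4: min(250*3^4, 19000) = 19000
  i=5: min(250*3^5, 19000) = 19000
  i=6: min(250*3^6, 19000) = 19000
  i=7: min(250*3^7, 19000) = 19000
  i=8: min(250*3^8, 19000) = 19000
  i=9: min(250*3^9, 19000) = 19000
  i=10: min(250*3^10, 19000) = 19000

Answer: 250 750 2250 6750 19000 19000 19000 19000 19000 19000 19000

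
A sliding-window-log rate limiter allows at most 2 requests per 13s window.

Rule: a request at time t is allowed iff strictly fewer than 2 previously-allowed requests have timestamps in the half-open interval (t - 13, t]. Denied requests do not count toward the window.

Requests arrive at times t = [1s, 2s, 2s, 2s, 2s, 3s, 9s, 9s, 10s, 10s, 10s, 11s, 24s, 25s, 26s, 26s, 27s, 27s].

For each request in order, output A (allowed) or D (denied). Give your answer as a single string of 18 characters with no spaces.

Tracking allowed requests in the window:
  req#1 t=1s: ALLOW
  req#2 t=2s: ALLOW
  req#3 t=2s: DENY
  req#4 t=2s: DENY
  req#5 t=2s: DENY
  req#6 t=3s: DENY
  req#7 t=9s: DENY
  req#8 t=9s: DENY
  req#9 t=10s: DENY
  req#10 t=10s: DENY
  req#11 t=10s: DENY
  req#12 t=11s: DENY
  req#13 t=24s: ALLOW
  req#14 t=25s: ALLOW
  req#15 t=26s: DENY
  req#16 t=26s: DENY
  req#17 t=27s: DENY
  req#18 t=27s: DENY

Answer: AADDDDDDDDDDAADDDD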